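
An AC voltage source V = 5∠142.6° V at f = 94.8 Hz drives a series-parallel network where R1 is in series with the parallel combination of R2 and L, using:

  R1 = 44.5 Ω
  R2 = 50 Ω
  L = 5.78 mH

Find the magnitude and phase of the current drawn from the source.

Step 1 — Angular frequency: ω = 2π·f = 2π·94.8 = 595.6 rad/s.
Step 2 — Component impedances:
  R1: Z = R = 44.5 Ω
  R2: Z = R = 50 Ω
  L: Z = jωL = j·595.6·0.00578 = 0 + j3.443 Ω
Step 3 — Parallel branch: R2 || L = 1/(1/R2 + 1/L) = 0.2359 + j3.427 Ω.
Step 4 — Series with R1: Z_total = R1 + (R2 || L) = 44.74 + j3.427 Ω = 44.87∠4.4° Ω.
Step 5 — Source phasor: V = 5∠142.6° V = -3.972 + j3.037 V.
Step 6 — Ohm's law: I = V / Z_total = (-3.972 + j3.037) / (44.74 + j3.427) = -0.0831 + j0.07425 A.
Step 7 — Convert to polar: |I| = 0.1114 A, ∠I = 138.2°.

I = 0.1114∠138.2° A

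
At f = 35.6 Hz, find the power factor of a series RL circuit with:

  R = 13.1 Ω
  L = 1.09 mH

Step 1 — Angular frequency: ω = 2π·f = 2π·35.6 = 223.7 rad/s.
Step 2 — Component impedances:
  R: Z = R = 13.1 Ω
  L: Z = jωL = j·223.7·0.00109 = 0 + j0.2438 Ω
Step 3 — Series combination: Z_total = R + L = 13.1 + j0.2438 Ω = 13.1∠1.1° Ω.
Step 4 — Power factor: PF = cos(φ) = Re(Z)/|Z| = 13.1/13.102 = 0.9998.
Step 5 — Type: Im(Z) = 0.2438 ⇒ lagging (phase φ = 1.1°).

PF = 0.9998 (lagging, φ = 1.1°)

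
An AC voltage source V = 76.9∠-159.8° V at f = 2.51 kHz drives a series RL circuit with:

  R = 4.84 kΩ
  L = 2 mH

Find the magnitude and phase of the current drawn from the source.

Step 1 — Angular frequency: ω = 2π·f = 2π·2510 = 1.577e+04 rad/s.
Step 2 — Component impedances:
  R: Z = R = 4840 Ω
  L: Z = jωL = j·1.577e+04·0.002 = 0 + j31.54 Ω
Step 3 — Series combination: Z_total = R + L = 4840 + j31.54 Ω = 4840∠0.4° Ω.
Step 4 — Source phasor: V = 76.9∠-159.8° V = -72.17 - j26.55 V.
Step 5 — Ohm's law: I = V / Z_total = (-72.17 - j26.55) / (4840 + j31.54) = -0.01495 - j0.005389 A.
Step 6 — Convert to polar: |I| = 0.01589 A, ∠I = -160.2°.

I = 0.01589∠-160.2° A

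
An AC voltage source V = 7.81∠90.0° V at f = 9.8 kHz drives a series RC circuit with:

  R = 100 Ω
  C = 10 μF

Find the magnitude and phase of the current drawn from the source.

Step 1 — Angular frequency: ω = 2π·f = 2π·9800 = 6.158e+04 rad/s.
Step 2 — Component impedances:
  R: Z = R = 100 Ω
  C: Z = 1/(jωC) = -j/(ω·C) = 0 - j1.624 Ω
Step 3 — Series combination: Z_total = R + C = 100 - j1.624 Ω = 100∠-0.9° Ω.
Step 4 — Source phasor: V = 7.81∠90.0° V = 0 + j7.81 V.
Step 5 — Ohm's law: I = V / Z_total = (0 + j7.81) / (100 - j1.624) = -0.001268 + j0.07808 A.
Step 6 — Convert to polar: |I| = 0.07809 A, ∠I = 90.9°.

I = 0.07809∠90.9° A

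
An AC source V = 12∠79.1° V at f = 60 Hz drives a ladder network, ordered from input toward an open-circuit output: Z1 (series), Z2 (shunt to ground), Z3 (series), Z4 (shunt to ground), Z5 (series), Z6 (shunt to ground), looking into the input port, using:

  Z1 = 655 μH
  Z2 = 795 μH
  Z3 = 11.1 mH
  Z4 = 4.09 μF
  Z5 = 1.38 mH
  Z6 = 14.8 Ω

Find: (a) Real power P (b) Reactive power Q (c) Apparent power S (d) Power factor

Step 1 — Angular frequency: ω = 2π·f = 2π·60 = 377 rad/s.
Step 2 — Component impedances:
  Z1: Z = jωL = j·377·0.000655 = 0 + j0.2469 Ω
  Z2: Z = jωL = j·377·0.000795 = 0 + j0.2997 Ω
  Z3: Z = jωL = j·377·0.0111 = 0 + j4.185 Ω
  Z4: Z = 1/(jωC) = -j/(ω·C) = 0 - j648.6 Ω
  Z5: Z = jωL = j·377·0.00138 = 0 + j0.5202 Ω
  Z6: Z = R = 14.8 Ω
Step 3 — Ladder network (open output): work backward from the far end, alternating series and parallel combinations. Z_in = 0.005516 + j0.5449 Ω = 0.5449∠89.4° Ω.
Step 4 — Source phasor: V = 12∠79.1° V = 2.269 + j11.78 V.
Step 5 — Current: I = V / Z = 21.67 - j3.945 A = 22.02∠-10.3° A.
Step 6 — Complex power: S = V·I* = 2.675 + j264.2 VA.
Step 7 — Real power: P = Re(S) = 2.675 W.
Step 8 — Reactive power: Q = Im(S) = 264.2 VAR.
Step 9 — Apparent power: |S| = 264.3 VA.
Step 10 — Power factor: PF = P/|S| = 0.01012 (lagging).

(a) P = 2.675 W  (b) Q = 264.2 VAR  (c) S = 264.3 VA  (d) PF = 0.01012 (lagging)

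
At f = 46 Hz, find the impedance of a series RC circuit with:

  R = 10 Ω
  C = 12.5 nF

Step 1 — Angular frequency: ω = 2π·f = 2π·46 = 289 rad/s.
Step 2 — Component impedances:
  R: Z = R = 10 Ω
  C: Z = 1/(jωC) = -j/(ω·C) = 0 - j2.768e+05 Ω
Step 3 — Series combination: Z_total = R + C = 10 - j2.768e+05 Ω = 2.768e+05∠-90.0° Ω.

Z = 10 - j2.768e+05 Ω = 2.768e+05∠-90.0° Ω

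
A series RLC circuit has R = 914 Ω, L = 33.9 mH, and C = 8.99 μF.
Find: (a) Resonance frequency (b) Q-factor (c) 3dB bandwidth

Step 1 — Resonance: ω₀ = 1/√(LC) = 1/√(0.0339·8.99e-06) = 1811 rad/s.
Step 2 — f₀ = ω₀/(2π) = 288.3 Hz.
Step 3 — Series Q: Q = ω₀L/R = 1811·0.0339/914 = 0.06719.
Step 4 — Bandwidth: Δω = ω₀/Q = 2.696e+04 rad/s; BW = Δω/(2π) = 4291 Hz.

(a) f₀ = 288.3 Hz  (b) Q = 0.06719  (c) BW = 4291 Hz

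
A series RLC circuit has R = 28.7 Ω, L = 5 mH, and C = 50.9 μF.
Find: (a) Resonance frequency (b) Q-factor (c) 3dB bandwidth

Step 1 — Resonance: ω₀ = 1/√(LC) = 1/√(0.005·5.09e-05) = 1982 rad/s.
Step 2 — f₀ = ω₀/(2π) = 315.5 Hz.
Step 3 — Series Q: Q = ω₀L/R = 1982·0.005/28.7 = 0.3453.
Step 4 — Bandwidth: Δω = ω₀/Q = 5740 rad/s; BW = Δω/(2π) = 913.5 Hz.

(a) f₀ = 315.5 Hz  (b) Q = 0.3453  (c) BW = 913.5 Hz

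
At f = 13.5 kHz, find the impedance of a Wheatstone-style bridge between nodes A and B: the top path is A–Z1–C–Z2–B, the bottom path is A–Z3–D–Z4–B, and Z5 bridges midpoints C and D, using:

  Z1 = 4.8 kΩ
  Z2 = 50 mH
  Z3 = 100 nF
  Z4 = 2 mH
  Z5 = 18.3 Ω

Step 1 — Angular frequency: ω = 2π·f = 2π·1.35e+04 = 8.482e+04 rad/s.
Step 2 — Component impedances:
  Z1: Z = R = 4800 Ω
  Z2: Z = jωL = j·8.482e+04·0.05 = 0 + j4241 Ω
  Z3: Z = 1/(jωC) = -j/(ω·C) = 0 - j117.9 Ω
  Z4: Z = jωL = j·8.482e+04·0.002 = 0 + j169.6 Ω
  Z5: Z = R = 18.3 Ω
Step 3 — Bridge requires nodal analysis (the Z5 bridge couples midpoints C and D, so the two paths cannot be reduced to a simple series/parallel combination). Setting node B to ground and injecting 1 A at node A, the 3-node admittance system at A, C, D solves to V_A = Z_AB = 2.909 + j45.33 Ω = 45.43∠86.3° Ω.

Z = 2.909 + j45.33 Ω = 45.43∠86.3° Ω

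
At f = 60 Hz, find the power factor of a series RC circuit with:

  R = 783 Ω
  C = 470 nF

Step 1 — Angular frequency: ω = 2π·f = 2π·60 = 377 rad/s.
Step 2 — Component impedances:
  R: Z = R = 783 Ω
  C: Z = 1/(jωC) = -j/(ω·C) = 0 - j5644 Ω
Step 3 — Series combination: Z_total = R + C = 783 - j5644 Ω = 5698∠-82.1° Ω.
Step 4 — Power factor: PF = cos(φ) = Re(Z)/|Z| = 783/5698 = 0.1374.
Step 5 — Type: Im(Z) = -5644 ⇒ leading (phase φ = -82.1°).

PF = 0.1374 (leading, φ = -82.1°)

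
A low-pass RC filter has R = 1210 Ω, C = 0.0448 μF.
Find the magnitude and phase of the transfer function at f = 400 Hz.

Step 1 — Angular frequency: ω = 2π·400 = 2513 rad/s.
Step 2 — Transfer function: H(jω) = 1/(1 + jωRC).
Step 3 — Denominator: 1 + jωRC = 1 + j·2513·1210·4.48e-08 = 1 + j0.1362.
Step 4 — H = 0.9818 - j0.1338.
Step 5 — Magnitude: |H| = 0.9908 (-0.1 dB); phase: φ = -7.8°.

|H| = 0.9908 (-0.1 dB), φ = -7.8°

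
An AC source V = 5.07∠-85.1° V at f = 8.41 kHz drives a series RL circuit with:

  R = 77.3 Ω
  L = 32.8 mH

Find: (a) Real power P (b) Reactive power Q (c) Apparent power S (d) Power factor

Step 1 — Angular frequency: ω = 2π·f = 2π·8410 = 5.284e+04 rad/s.
Step 2 — Component impedances:
  R: Z = R = 77.3 Ω
  L: Z = jωL = j·5.284e+04·0.0328 = 0 + j1733 Ω
Step 3 — Series combination: Z_total = R + L = 77.3 + j1733 Ω = 1735∠87.4° Ω.
Step 4 — Source phasor: V = 5.07∠-85.1° V = 0.4331 - j5.051 V.
Step 5 — Current: I = V / Z = -0.002898 - j0.0003791 A = 0.002922∠-172.5° A.
Step 6 — Complex power: S = V·I* = 0.0006601 + j0.0148 VA.
Step 7 — Real power: P = Re(S) = 0.0006601 W.
Step 8 — Reactive power: Q = Im(S) = 0.0148 VAR.
Step 9 — Apparent power: |S| = 0.01482 VA.
Step 10 — Power factor: PF = P/|S| = 0.04456 (lagging).

(a) P = 0.0006601 W  (b) Q = 0.0148 VAR  (c) S = 0.01482 VA  (d) PF = 0.04456 (lagging)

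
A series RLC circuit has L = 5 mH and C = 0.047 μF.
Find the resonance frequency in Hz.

Step 1 — Resonance condition Im(Z)=0 gives ω₀ = 1/√(LC).
Step 2 — ω₀ = 1/√(0.005·4.7e-08) = 6.523e+04 rad/s.
Step 3 — f₀ = ω₀/(2π) = 1.038e+04 Hz.

f₀ = 1.038e+04 Hz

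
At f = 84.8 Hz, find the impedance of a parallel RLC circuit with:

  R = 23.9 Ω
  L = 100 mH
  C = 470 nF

Step 1 — Angular frequency: ω = 2π·f = 2π·84.8 = 532.8 rad/s.
Step 2 — Component impedances:
  R: Z = R = 23.9 Ω
  L: Z = jωL = j·532.8·0.1 = 0 + j53.28 Ω
  C: Z = 1/(jωC) = -j/(ω·C) = 0 - j3993 Ω
Step 3 — Parallel combination: 1/Z_total = 1/R + 1/L + 1/C; Z_total = 19.99 + j8.845 Ω = 21.86∠23.9° Ω.

Z = 19.99 + j8.845 Ω = 21.86∠23.9° Ω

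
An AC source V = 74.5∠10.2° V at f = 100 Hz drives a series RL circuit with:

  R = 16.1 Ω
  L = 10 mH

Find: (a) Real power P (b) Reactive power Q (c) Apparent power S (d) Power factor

Step 1 — Angular frequency: ω = 2π·f = 2π·100 = 628.3 rad/s.
Step 2 — Component impedances:
  R: Z = R = 16.1 Ω
  L: Z = jωL = j·628.3·0.01 = 0 + j6.283 Ω
Step 3 — Series combination: Z_total = R + L = 16.1 + j6.283 Ω = 17.28∠21.3° Ω.
Step 4 — Source phasor: V = 74.5∠10.2° V = 73.32 + j13.19 V.
Step 5 — Current: I = V / Z = 4.23 - j0.8313 A = 4.311∠-11.1° A.
Step 6 — Complex power: S = V·I* = 299.2 + j116.8 VA.
Step 7 — Real power: P = Re(S) = 299.2 W.
Step 8 — Reactive power: Q = Im(S) = 116.8 VAR.
Step 9 — Apparent power: |S| = 321.1 VA.
Step 10 — Power factor: PF = P/|S| = 0.9316 (lagging).

(a) P = 299.2 W  (b) Q = 116.8 VAR  (c) S = 321.1 VA  (d) PF = 0.9316 (lagging)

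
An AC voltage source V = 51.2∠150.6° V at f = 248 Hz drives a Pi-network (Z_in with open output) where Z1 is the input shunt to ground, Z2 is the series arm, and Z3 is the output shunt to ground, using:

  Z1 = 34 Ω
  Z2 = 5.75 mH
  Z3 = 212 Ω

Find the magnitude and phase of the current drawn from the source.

Step 1 — Angular frequency: ω = 2π·f = 2π·248 = 1558 rad/s.
Step 2 — Component impedances:
  Z1: Z = R = 34 Ω
  Z2: Z = jωL = j·1558·0.00575 = 0 + j8.96 Ω
  Z3: Z = R = 212 Ω
Step 3 — With open output, the series arm Z2 and the output shunt Z3 appear in series to ground: Z2 + Z3 = 212 + j8.96 Ω.
Step 4 — Parallel with input shunt Z1: Z_in = Z1 || (Z2 + Z3) = 29.31 + j0.1709 Ω = 29.31∠0.3° Ω.
Step 5 — Source phasor: V = 51.2∠150.6° V = -44.61 + j25.13 V.
Step 6 — Ohm's law: I = V / Z_total = (-44.61 + j25.13) / (29.31 + j0.1709) = -1.517 + j0.8665 A.
Step 7 — Convert to polar: |I| = 1.747 A, ∠I = 150.3°.

I = 1.747∠150.3° A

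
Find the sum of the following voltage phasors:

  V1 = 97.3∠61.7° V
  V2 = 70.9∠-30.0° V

Step 1 — Convert each phasor to rectangular form:
  V1 = 97.3·(cos(61.7°) + j·sin(61.7°)) = 46.13 + j85.67 V
  V2 = 70.9·(cos(-30.0°) + j·sin(-30.0°)) = 61.4 - j35.45 V
Step 2 — Sum components: V_total = 107.5 + j50.22 V.
Step 3 — Convert to polar: |V_total| = 118.7 V, ∠V_total = 25.0°.

V_total = 118.7∠25.0° V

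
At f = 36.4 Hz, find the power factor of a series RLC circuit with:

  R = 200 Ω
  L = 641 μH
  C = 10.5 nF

Step 1 — Angular frequency: ω = 2π·f = 2π·36.4 = 228.7 rad/s.
Step 2 — Component impedances:
  R: Z = R = 200 Ω
  L: Z = jωL = j·228.7·0.000641 = 0 + j0.1466 Ω
  C: Z = 1/(jωC) = -j/(ω·C) = 0 - j4.164e+05 Ω
Step 3 — Series combination: Z_total = R + L + C = 200 - j4.164e+05 Ω = 4.164e+05∠-90.0° Ω.
Step 4 — Power factor: PF = cos(φ) = Re(Z)/|Z| = 200/4.164e+05 = 0.0004803.
Step 5 — Type: Im(Z) = -4.164e+05 ⇒ leading (phase φ = -90.0°).

PF = 0.0004803 (leading, φ = -90.0°)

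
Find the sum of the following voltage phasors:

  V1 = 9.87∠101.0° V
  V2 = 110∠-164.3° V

Step 1 — Convert each phasor to rectangular form:
  V1 = 9.87·(cos(101.0°) + j·sin(101.0°)) = -1.883 + j9.689 V
  V2 = 110·(cos(-164.3°) + j·sin(-164.3°)) = -105.9 - j29.77 V
Step 2 — Sum components: V_total = -107.8 - j20.08 V.
Step 3 — Convert to polar: |V_total| = 109.6 V, ∠V_total = -169.4°.

V_total = 109.6∠-169.4° V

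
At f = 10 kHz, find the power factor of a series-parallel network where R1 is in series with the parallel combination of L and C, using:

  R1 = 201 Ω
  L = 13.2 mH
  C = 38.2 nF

Step 1 — Angular frequency: ω = 2π·f = 2π·1e+04 = 6.283e+04 rad/s.
Step 2 — Component impedances:
  R1: Z = R = 201 Ω
  L: Z = jωL = j·6.283e+04·0.0132 = 0 + j829.4 Ω
  C: Z = 1/(jωC) = -j/(ω·C) = 0 - j416.6 Ω
Step 3 — Parallel branch: L || C = 1/(1/L + 1/C) = 0 - j837.2 Ω.
Step 4 — Series with R1: Z_total = R1 + (L || C) = 201 - j837.2 Ω = 861∠-76.5° Ω.
Step 5 — Power factor: PF = cos(φ) = Re(Z)/|Z| = 201/860.99 = 0.2335.
Step 6 — Type: Im(Z) = -837.2 ⇒ leading (phase φ = -76.5°).

PF = 0.2335 (leading, φ = -76.5°)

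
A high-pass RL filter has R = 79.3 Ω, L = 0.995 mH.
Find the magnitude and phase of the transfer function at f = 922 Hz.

Step 1 — Angular frequency: ω = 2π·922 = 5793 rad/s.
Step 2 — Transfer function: H(jω) = jωL/(R + jωL).
Step 3 — Numerator jωL = j·5.764; denominator R + jωL = 79.3 + j5.764.
Step 4 — H = 0.005256 + j0.07231.
Step 5 — Magnitude: |H| = 0.0725 (-22.8 dB); phase: φ = 85.8°.

|H| = 0.0725 (-22.8 dB), φ = 85.8°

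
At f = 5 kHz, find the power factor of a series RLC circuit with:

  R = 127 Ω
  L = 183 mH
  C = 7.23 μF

Step 1 — Angular frequency: ω = 2π·f = 2π·5000 = 3.142e+04 rad/s.
Step 2 — Component impedances:
  R: Z = R = 127 Ω
  L: Z = jωL = j·3.142e+04·0.183 = 0 + j5749 Ω
  C: Z = 1/(jωC) = -j/(ω·C) = 0 - j4.403 Ω
Step 3 — Series combination: Z_total = R + L + C = 127 + j5745 Ω = 5746∠88.7° Ω.
Step 4 — Power factor: PF = cos(φ) = Re(Z)/|Z| = 127/5746 = 0.0221.
Step 5 — Type: Im(Z) = 5745 ⇒ lagging (phase φ = 88.7°).

PF = 0.0221 (lagging, φ = 88.7°)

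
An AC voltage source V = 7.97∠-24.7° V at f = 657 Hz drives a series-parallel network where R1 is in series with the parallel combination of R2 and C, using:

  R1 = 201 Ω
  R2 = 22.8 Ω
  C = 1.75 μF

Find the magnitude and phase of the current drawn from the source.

Step 1 — Angular frequency: ω = 2π·f = 2π·657 = 4128 rad/s.
Step 2 — Component impedances:
  R1: Z = R = 201 Ω
  R2: Z = R = 22.8 Ω
  C: Z = 1/(jωC) = -j/(ω·C) = 0 - j138.4 Ω
Step 3 — Parallel branch: R2 || C = 1/(1/R2 + 1/C) = 22.2 - j3.656 Ω.
Step 4 — Series with R1: Z_total = R1 + (R2 || C) = 223.2 - j3.656 Ω = 223.2∠-0.9° Ω.
Step 5 — Source phasor: V = 7.97∠-24.7° V = 7.241 - j3.33 V.
Step 6 — Ohm's law: I = V / Z_total = (7.241 - j3.33) / (223.2 - j3.656) = 0.03268 - j0.01439 A.
Step 7 — Convert to polar: |I| = 0.0357 A, ∠I = -23.8°.

I = 0.0357∠-23.8° A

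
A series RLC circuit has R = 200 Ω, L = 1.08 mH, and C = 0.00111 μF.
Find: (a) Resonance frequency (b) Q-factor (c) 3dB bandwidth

Step 1 — Resonance condition Im(Z)=0 gives ω₀ = 1/√(LC).
Step 2 — ω₀ = 1/√(0.00108·1.11e-09) = 9.133e+05 rad/s.
Step 3 — f₀ = ω₀/(2π) = 1.454e+05 Hz.
Step 4 — Series Q: Q = ω₀L/R = 9.133e+05·0.00108/200 = 4.932.
Step 5 — 3dB bandwidth: Δω = ω₀/Q = 1.852e+05 rad/s; BW = Δω/(2π) = 2.947e+04 Hz.

(a) f₀ = 1.454e+05 Hz  (b) Q = 4.932  (c) BW = 2.947e+04 Hz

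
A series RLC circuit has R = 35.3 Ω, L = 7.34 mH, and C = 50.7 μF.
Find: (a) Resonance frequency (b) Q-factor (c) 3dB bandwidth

Step 1 — Resonance condition Im(Z)=0 gives ω₀ = 1/√(LC).
Step 2 — ω₀ = 1/√(0.00734·5.07e-05) = 1639 rad/s.
Step 3 — f₀ = ω₀/(2π) = 260.9 Hz.
Step 4 — Series Q: Q = ω₀L/R = 1639·0.00734/35.3 = 0.3409.
Step 5 — 3dB bandwidth: Δω = ω₀/Q = 4809 rad/s; BW = Δω/(2π) = 765.4 Hz.

(a) f₀ = 260.9 Hz  (b) Q = 0.3409  (c) BW = 765.4 Hz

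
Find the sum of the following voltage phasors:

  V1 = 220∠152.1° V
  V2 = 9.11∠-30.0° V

Step 1 — Convert each phasor to rectangular form:
  V1 = 220·(cos(152.1°) + j·sin(152.1°)) = -194.4 + j102.9 V
  V2 = 9.11·(cos(-30.0°) + j·sin(-30.0°)) = 7.889 - j4.555 V
Step 2 — Sum components: V_total = -186.5 + j98.39 V.
Step 3 — Convert to polar: |V_total| = 210.9 V, ∠V_total = 152.2°.

V_total = 210.9∠152.2° V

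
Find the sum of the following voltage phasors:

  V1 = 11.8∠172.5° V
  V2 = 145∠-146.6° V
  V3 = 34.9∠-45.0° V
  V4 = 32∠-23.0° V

Step 1 — Convert each phasor to rectangular form:
  V1 = 11.8·(cos(172.5°) + j·sin(172.5°)) = -11.7 + j1.54 V
  V2 = 145·(cos(-146.6°) + j·sin(-146.6°)) = -121.1 - j79.82 V
  V3 = 34.9·(cos(-45.0°) + j·sin(-45.0°)) = 24.68 - j24.68 V
  V4 = 32·(cos(-23.0°) + j·sin(-23.0°)) = 29.46 - j12.5 V
Step 2 — Sum components: V_total = -78.62 - j115.5 V.
Step 3 — Convert to polar: |V_total| = 139.7 V, ∠V_total = -124.3°.

V_total = 139.7∠-124.3° V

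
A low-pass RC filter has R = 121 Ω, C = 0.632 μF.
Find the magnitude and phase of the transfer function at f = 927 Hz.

Step 1 — Angular frequency: ω = 2π·927 = 5825 rad/s.
Step 2 — Transfer function: H(jω) = 1/(1 + jωRC).
Step 3 — Denominator: 1 + jωRC = 1 + j·5825·121·6.32e-07 = 1 + j0.4454.
Step 4 — H = 0.8345 - j0.3717.
Step 5 — Magnitude: |H| = 0.9135 (-0.8 dB); phase: φ = -24.0°.

|H| = 0.9135 (-0.8 dB), φ = -24.0°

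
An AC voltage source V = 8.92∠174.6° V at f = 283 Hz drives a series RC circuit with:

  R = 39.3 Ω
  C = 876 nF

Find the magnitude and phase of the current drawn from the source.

Step 1 — Angular frequency: ω = 2π·f = 2π·283 = 1778 rad/s.
Step 2 — Component impedances:
  R: Z = R = 39.3 Ω
  C: Z = 1/(jωC) = -j/(ω·C) = 0 - j642 Ω
Step 3 — Series combination: Z_total = R + C = 39.3 - j642 Ω = 643.2∠-86.5° Ω.
Step 4 — Source phasor: V = 8.92∠174.6° V = -8.88 + j0.8394 V.
Step 5 — Ohm's law: I = V / Z_total = (-8.88 + j0.8394) / (39.3 - j642) = -0.002146 - j0.0137 A.
Step 6 — Convert to polar: |I| = 0.01387 A, ∠I = -98.9°.

I = 0.01387∠-98.9° A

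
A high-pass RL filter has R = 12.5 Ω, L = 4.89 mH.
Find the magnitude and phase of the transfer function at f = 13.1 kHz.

Step 1 — Angular frequency: ω = 2π·1.31e+04 = 8.231e+04 rad/s.
Step 2 — Transfer function: H(jω) = jωL/(R + jωL).
Step 3 — Numerator jωL = j·402.5; denominator R + jωL = 12.5 + j402.5.
Step 4 — H = 0.999 + j0.03103.
Step 5 — Magnitude: |H| = 0.9995 (-0.0 dB); phase: φ = 1.8°.

|H| = 0.9995 (-0.0 dB), φ = 1.8°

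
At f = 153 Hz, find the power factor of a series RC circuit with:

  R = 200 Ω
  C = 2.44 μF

Step 1 — Angular frequency: ω = 2π·f = 2π·153 = 961.3 rad/s.
Step 2 — Component impedances:
  R: Z = R = 200 Ω
  C: Z = 1/(jωC) = -j/(ω·C) = 0 - j426.3 Ω
Step 3 — Series combination: Z_total = R + C = 200 - j426.3 Ω = 470.9∠-64.9° Ω.
Step 4 — Power factor: PF = cos(φ) = Re(Z)/|Z| = 200/470.9 = 0.4247.
Step 5 — Type: Im(Z) = -426.3 ⇒ leading (phase φ = -64.9°).

PF = 0.4247 (leading, φ = -64.9°)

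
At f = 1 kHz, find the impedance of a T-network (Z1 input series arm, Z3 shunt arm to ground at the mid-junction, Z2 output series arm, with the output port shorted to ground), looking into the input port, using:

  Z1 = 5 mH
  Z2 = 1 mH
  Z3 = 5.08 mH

Step 1 — Angular frequency: ω = 2π·f = 2π·1000 = 6283 rad/s.
Step 2 — Component impedances:
  Z1: Z = jωL = j·6283·0.005 = 0 + j31.42 Ω
  Z2: Z = jωL = j·6283·0.001 = 0 + j6.283 Ω
  Z3: Z = jωL = j·6283·0.00508 = 0 + j31.92 Ω
Step 3 — With the output port shorted to ground, the output series arm Z2 runs from the junction to ground; the shunt arm Z3 also runs from the junction to ground. They appear in parallel: Z3 || Z2 = 0 + j5.25 Ω.
Step 4 — Series with input arm Z1: Z_in = Z1 + (Z3 || Z2) = 0 + j36.67 Ω = 36.67∠90.0° Ω.

Z = 0 + j36.67 Ω = 36.67∠90.0° Ω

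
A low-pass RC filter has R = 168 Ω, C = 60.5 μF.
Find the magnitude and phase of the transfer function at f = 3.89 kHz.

Step 1 — Angular frequency: ω = 2π·3890 = 2.444e+04 rad/s.
Step 2 — Transfer function: H(jω) = 1/(1 + jωRC).
Step 3 — Denominator: 1 + jωRC = 1 + j·2.444e+04·168·6.05e-05 = 1 + j248.4.
Step 4 — H = 1.62e-05 - j0.004025.
Step 5 — Magnitude: |H| = 0.004025 (-47.9 dB); phase: φ = -89.8°.

|H| = 0.004025 (-47.9 dB), φ = -89.8°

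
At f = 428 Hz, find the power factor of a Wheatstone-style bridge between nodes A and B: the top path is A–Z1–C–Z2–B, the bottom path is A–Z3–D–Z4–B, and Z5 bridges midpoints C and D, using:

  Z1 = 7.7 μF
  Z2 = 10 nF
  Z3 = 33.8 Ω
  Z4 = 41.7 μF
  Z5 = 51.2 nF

Step 1 — Angular frequency: ω = 2π·f = 2π·428 = 2689 rad/s.
Step 2 — Component impedances:
  Z1: Z = 1/(jωC) = -j/(ω·C) = 0 - j48.29 Ω
  Z2: Z = 1/(jωC) = -j/(ω·C) = 0 - j3.719e+04 Ω
  Z3: Z = R = 33.8 Ω
  Z4: Z = 1/(jωC) = -j/(ω·C) = 0 - j8.917 Ω
  Z5: Z = 1/(jωC) = -j/(ω·C) = 0 - j7263 Ω
Step 3 — Bridge requires nodal analysis (the Z5 bridge couples midpoints C and D, so the two paths cannot be reduced to a simple series/parallel combination). Setting node B to ground and injecting 1 A at node A, the 3-node admittance system at A, C, D solves to V_A = Z_AB = 33.78 - j9.102 Ω = 34.99∠-15.1° Ω.
Step 4 — Power factor: PF = cos(φ) = Re(Z)/|Z| = 33.783/34.988 = 0.9656.
Step 5 — Type: Im(Z) = -9.102 ⇒ leading (phase φ = -15.1°).

PF = 0.9656 (leading, φ = -15.1°)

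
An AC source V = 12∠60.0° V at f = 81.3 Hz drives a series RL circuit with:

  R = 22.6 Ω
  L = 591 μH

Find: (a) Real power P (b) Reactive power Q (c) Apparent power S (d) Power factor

Step 1 — Angular frequency: ω = 2π·f = 2π·81.3 = 510.8 rad/s.
Step 2 — Component impedances:
  R: Z = R = 22.6 Ω
  L: Z = jωL = j·510.8·0.000591 = 0 + j0.3019 Ω
Step 3 — Series combination: Z_total = R + L = 22.6 + j0.3019 Ω = 22.6∠0.8° Ω.
Step 4 — Source phasor: V = 12∠60.0° V = 6 + j10.39 V.
Step 5 — Current: I = V / Z = 0.2716 + j0.4562 A = 0.5309∠59.2° A.
Step 6 — Complex power: S = V·I* = 6.371 + j0.0851 VA.
Step 7 — Real power: P = Re(S) = 6.371 W.
Step 8 — Reactive power: Q = Im(S) = 0.0851 VAR.
Step 9 — Apparent power: |S| = 6.371 VA.
Step 10 — Power factor: PF = P/|S| = 0.9999 (lagging).

(a) P = 6.371 W  (b) Q = 0.0851 VAR  (c) S = 6.371 VA  (d) PF = 0.9999 (lagging)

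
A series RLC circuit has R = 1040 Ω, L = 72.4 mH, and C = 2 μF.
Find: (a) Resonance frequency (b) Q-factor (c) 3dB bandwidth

Step 1 — Resonance: ω₀ = 1/√(LC) = 1/√(0.0724·2e-06) = 2628 rad/s.
Step 2 — f₀ = ω₀/(2π) = 418.2 Hz.
Step 3 — Series Q: Q = ω₀L/R = 2628·0.0724/1040 = 0.1829.
Step 4 — Bandwidth: Δω = ω₀/Q = 1.436e+04 rad/s; BW = Δω/(2π) = 2286 Hz.

(a) f₀ = 418.2 Hz  (b) Q = 0.1829  (c) BW = 2286 Hz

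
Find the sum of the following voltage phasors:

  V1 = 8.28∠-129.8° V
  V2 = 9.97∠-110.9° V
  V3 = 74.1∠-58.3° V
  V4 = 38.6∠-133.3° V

Step 1 — Convert each phasor to rectangular form:
  V1 = 8.28·(cos(-129.8°) + j·sin(-129.8°)) = -5.3 - j6.361 V
  V2 = 9.97·(cos(-110.9°) + j·sin(-110.9°)) = -3.557 - j9.314 V
  V3 = 74.1·(cos(-58.3°) + j·sin(-58.3°)) = 38.94 - j63.05 V
  V4 = 38.6·(cos(-133.3°) + j·sin(-133.3°)) = -26.47 - j28.09 V
Step 2 — Sum components: V_total = 3.608 - j106.8 V.
Step 3 — Convert to polar: |V_total| = 106.9 V, ∠V_total = -88.1°.

V_total = 106.9∠-88.1° V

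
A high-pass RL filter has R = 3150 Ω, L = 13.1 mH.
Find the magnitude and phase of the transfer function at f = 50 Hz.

Step 1 — Angular frequency: ω = 2π·50 = 314.2 rad/s.
Step 2 — Transfer function: H(jω) = jωL/(R + jωL).
Step 3 — Numerator jωL = j·4.115; denominator R + jωL = 3150 + j4.115.
Step 4 — H = 1.707e-06 + j0.001307.
Step 5 — Magnitude: |H| = 0.001307 (-57.7 dB); phase: φ = 89.9°.

|H| = 0.001307 (-57.7 dB), φ = 89.9°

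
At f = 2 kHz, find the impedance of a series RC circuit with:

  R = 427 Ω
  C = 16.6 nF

Step 1 — Angular frequency: ω = 2π·f = 2π·2000 = 1.257e+04 rad/s.
Step 2 — Component impedances:
  R: Z = R = 427 Ω
  C: Z = 1/(jωC) = -j/(ω·C) = 0 - j4794 Ω
Step 3 — Series combination: Z_total = R + C = 427 - j4794 Ω = 4813∠-84.9° Ω.

Z = 427 - j4794 Ω = 4813∠-84.9° Ω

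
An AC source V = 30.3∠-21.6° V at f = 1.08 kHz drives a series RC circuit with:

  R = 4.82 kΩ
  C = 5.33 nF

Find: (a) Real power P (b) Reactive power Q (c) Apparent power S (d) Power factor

Step 1 — Angular frequency: ω = 2π·f = 2π·1080 = 6786 rad/s.
Step 2 — Component impedances:
  R: Z = R = 4820 Ω
  C: Z = 1/(jωC) = -j/(ω·C) = 0 - j2.765e+04 Ω
Step 3 — Series combination: Z_total = R + C = 4820 - j2.765e+04 Ω = 2.807e+04∠-80.1° Ω.
Step 4 — Source phasor: V = 30.3∠-21.6° V = 28.17 - j11.15 V.
Step 5 — Current: I = V / Z = 0.0005639 + j0.0009206 A = 0.00108∠58.5° A.
Step 6 — Complex power: S = V·I* = 0.005618 - j0.03223 VA.
Step 7 — Real power: P = Re(S) = 0.005618 W.
Step 8 — Reactive power: Q = Im(S) = -0.03223 VAR.
Step 9 — Apparent power: |S| = 0.03271 VA.
Step 10 — Power factor: PF = P/|S| = 0.1717 (leading).

(a) P = 0.005618 W  (b) Q = -0.03223 VAR  (c) S = 0.03271 VA  (d) PF = 0.1717 (leading)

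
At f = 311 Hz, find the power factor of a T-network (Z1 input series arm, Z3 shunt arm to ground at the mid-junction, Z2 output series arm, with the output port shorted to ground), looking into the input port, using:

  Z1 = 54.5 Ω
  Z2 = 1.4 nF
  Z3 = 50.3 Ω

Step 1 — Angular frequency: ω = 2π·f = 2π·311 = 1954 rad/s.
Step 2 — Component impedances:
  Z1: Z = R = 54.5 Ω
  Z2: Z = 1/(jωC) = -j/(ω·C) = 0 - j3.655e+05 Ω
  Z3: Z = R = 50.3 Ω
Step 3 — With the output port shorted to ground, the output series arm Z2 runs from the junction to ground; the shunt arm Z3 also runs from the junction to ground. They appear in parallel: Z3 || Z2 = 50.3 - j0.006922 Ω.
Step 4 — Series with input arm Z1: Z_in = Z1 + (Z3 || Z2) = 104.8 - j0.006922 Ω = 104.8∠-0.0° Ω.
Step 5 — Power factor: PF = cos(φ) = Re(Z)/|Z| = 104.8/104.8 = 1.
Step 6 — Type: Im(Z) = -0.006922 ⇒ leading (phase φ = -0.0°).

PF = 1 (leading, φ = -0.0°)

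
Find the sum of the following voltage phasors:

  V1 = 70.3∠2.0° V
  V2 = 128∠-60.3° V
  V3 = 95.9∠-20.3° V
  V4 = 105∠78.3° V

Step 1 — Convert each phasor to rectangular form:
  V1 = 70.3·(cos(2.0°) + j·sin(2.0°)) = 70.26 + j2.453 V
  V2 = 128·(cos(-60.3°) + j·sin(-60.3°)) = 63.42 - j111.2 V
  V3 = 95.9·(cos(-20.3°) + j·sin(-20.3°)) = 89.94 - j33.27 V
  V4 = 105·(cos(78.3°) + j·sin(78.3°)) = 21.29 + j102.8 V
Step 2 — Sum components: V_total = 244.9 - j39.18 V.
Step 3 — Convert to polar: |V_total| = 248 V, ∠V_total = -9.1°.

V_total = 248∠-9.1° V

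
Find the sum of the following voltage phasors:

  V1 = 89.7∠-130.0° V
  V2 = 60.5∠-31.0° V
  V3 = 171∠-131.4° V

Step 1 — Convert each phasor to rectangular form:
  V1 = 89.7·(cos(-130.0°) + j·sin(-130.0°)) = -57.66 - j68.71 V
  V2 = 60.5·(cos(-31.0°) + j·sin(-31.0°)) = 51.86 - j31.16 V
  V3 = 171·(cos(-131.4°) + j·sin(-131.4°)) = -113.1 - j128.3 V
Step 2 — Sum components: V_total = -118.9 - j228.1 V.
Step 3 — Convert to polar: |V_total| = 257.3 V, ∠V_total = -117.5°.

V_total = 257.3∠-117.5° V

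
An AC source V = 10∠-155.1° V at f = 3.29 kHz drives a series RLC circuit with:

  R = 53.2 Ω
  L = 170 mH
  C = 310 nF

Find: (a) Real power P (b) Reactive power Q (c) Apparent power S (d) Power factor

Step 1 — Angular frequency: ω = 2π·f = 2π·3290 = 2.067e+04 rad/s.
Step 2 — Component impedances:
  R: Z = R = 53.2 Ω
  L: Z = jωL = j·2.067e+04·0.17 = 0 + j3514 Ω
  C: Z = 1/(jωC) = -j/(ω·C) = 0 - j156 Ω
Step 3 — Series combination: Z_total = R + L + C = 53.2 + j3358 Ω = 3359∠89.1° Ω.
Step 4 — Source phasor: V = 10∠-155.1° V = -9.07 - j4.21 V.
Step 5 — Current: I = V / Z = -0.001296 + j0.00268 A = 0.002977∠115.8° A.
Step 6 — Complex power: S = V·I* = 0.0004716 + j0.02977 VA.
Step 7 — Real power: P = Re(S) = 0.0004716 W.
Step 8 — Reactive power: Q = Im(S) = 0.02977 VAR.
Step 9 — Apparent power: |S| = 0.02977 VA.
Step 10 — Power factor: PF = P/|S| = 0.01584 (lagging).

(a) P = 0.0004716 W  (b) Q = 0.02977 VAR  (c) S = 0.02977 VA  (d) PF = 0.01584 (lagging)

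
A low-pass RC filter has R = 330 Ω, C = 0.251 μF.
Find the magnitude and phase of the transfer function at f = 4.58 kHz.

Step 1 — Angular frequency: ω = 2π·4580 = 2.878e+04 rad/s.
Step 2 — Transfer function: H(jω) = 1/(1 + jωRC).
Step 3 — Denominator: 1 + jωRC = 1 + j·2.878e+04·330·2.51e-07 = 1 + j2.384.
Step 4 — H = 0.1497 - j0.3567.
Step 5 — Magnitude: |H| = 0.3869 (-8.2 dB); phase: φ = -67.2°.

|H| = 0.3869 (-8.2 dB), φ = -67.2°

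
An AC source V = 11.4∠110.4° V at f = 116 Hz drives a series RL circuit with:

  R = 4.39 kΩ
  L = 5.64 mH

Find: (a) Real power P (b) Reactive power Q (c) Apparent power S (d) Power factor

Step 1 — Angular frequency: ω = 2π·f = 2π·116 = 728.8 rad/s.
Step 2 — Component impedances:
  R: Z = R = 4390 Ω
  L: Z = jωL = j·728.8·0.00564 = 0 + j4.111 Ω
Step 3 — Series combination: Z_total = R + L = 4390 + j4.111 Ω = 4390∠0.1° Ω.
Step 4 — Source phasor: V = 11.4∠110.4° V = -3.974 + j10.69 V.
Step 5 — Current: I = V / Z = -0.0009029 + j0.002435 A = 0.002597∠110.3° A.
Step 6 — Complex power: S = V·I* = 0.0296 + j2.772e-05 VA.
Step 7 — Real power: P = Re(S) = 0.0296 W.
Step 8 — Reactive power: Q = Im(S) = 2.772e-05 VAR.
Step 9 — Apparent power: |S| = 0.0296 VA.
Step 10 — Power factor: PF = P/|S| = 1 (lagging).

(a) P = 0.0296 W  (b) Q = 2.772e-05 VAR  (c) S = 0.0296 VA  (d) PF = 1 (lagging)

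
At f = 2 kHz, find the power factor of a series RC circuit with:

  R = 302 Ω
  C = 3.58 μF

Step 1 — Angular frequency: ω = 2π·f = 2π·2000 = 1.257e+04 rad/s.
Step 2 — Component impedances:
  R: Z = R = 302 Ω
  C: Z = 1/(jωC) = -j/(ω·C) = 0 - j22.23 Ω
Step 3 — Series combination: Z_total = R + C = 302 - j22.23 Ω = 302.8∠-4.2° Ω.
Step 4 — Power factor: PF = cos(φ) = Re(Z)/|Z| = 302/302.82 = 0.9973.
Step 5 — Type: Im(Z) = -22.23 ⇒ leading (phase φ = -4.2°).

PF = 0.9973 (leading, φ = -4.2°)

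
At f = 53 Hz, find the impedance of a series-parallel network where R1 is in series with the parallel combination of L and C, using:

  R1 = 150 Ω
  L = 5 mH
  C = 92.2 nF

Step 1 — Angular frequency: ω = 2π·f = 2π·53 = 333 rad/s.
Step 2 — Component impedances:
  R1: Z = R = 150 Ω
  L: Z = jωL = j·333·0.005 = 0 + j1.665 Ω
  C: Z = 1/(jωC) = -j/(ω·C) = 0 - j3.257e+04 Ω
Step 3 — Parallel branch: L || C = 1/(1/L + 1/C) = 0 + j1.665 Ω.
Step 4 — Series with R1: Z_total = R1 + (L || C) = 150 + j1.665 Ω = 150∠0.6° Ω.

Z = 150 + j1.665 Ω = 150∠0.6° Ω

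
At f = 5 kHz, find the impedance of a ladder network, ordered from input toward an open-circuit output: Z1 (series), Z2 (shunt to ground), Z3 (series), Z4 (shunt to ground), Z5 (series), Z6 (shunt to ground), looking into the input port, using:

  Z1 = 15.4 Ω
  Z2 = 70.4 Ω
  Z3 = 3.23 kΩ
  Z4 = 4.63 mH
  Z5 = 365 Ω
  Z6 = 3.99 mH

Step 1 — Angular frequency: ω = 2π·f = 2π·5000 = 3.142e+04 rad/s.
Step 2 — Component impedances:
  Z1: Z = R = 15.4 Ω
  Z2: Z = R = 70.4 Ω
  Z3: Z = R = 3230 Ω
  Z4: Z = jωL = j·3.142e+04·0.00463 = 0 + j145.5 Ω
  Z5: Z = R = 365 Ω
  Z6: Z = jωL = j·3.142e+04·0.00399 = 0 + j125.3 Ω
Step 3 — Ladder network (open output): work backward from the far end, alternating series and parallel combinations. Z_in = 84.32 + j0.0523 Ω = 84.32∠0.0° Ω.

Z = 84.32 + j0.0523 Ω = 84.32∠0.0° Ω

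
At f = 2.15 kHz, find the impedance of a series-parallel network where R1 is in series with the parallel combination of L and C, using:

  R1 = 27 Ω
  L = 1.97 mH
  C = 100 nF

Step 1 — Angular frequency: ω = 2π·f = 2π·2150 = 1.351e+04 rad/s.
Step 2 — Component impedances:
  R1: Z = R = 27 Ω
  L: Z = jωL = j·1.351e+04·0.00197 = 0 + j26.61 Ω
  C: Z = 1/(jωC) = -j/(ω·C) = 0 - j740.3 Ω
Step 3 — Parallel branch: L || C = 1/(1/L + 1/C) = 0 + j27.6 Ω.
Step 4 — Series with R1: Z_total = R1 + (L || C) = 27 + j27.6 Ω = 38.61∠45.6° Ω.

Z = 27 + j27.6 Ω = 38.61∠45.6° Ω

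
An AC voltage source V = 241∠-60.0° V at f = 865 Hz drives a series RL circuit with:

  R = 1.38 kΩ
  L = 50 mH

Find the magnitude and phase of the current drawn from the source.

Step 1 — Angular frequency: ω = 2π·f = 2π·865 = 5435 rad/s.
Step 2 — Component impedances:
  R: Z = R = 1380 Ω
  L: Z = jωL = j·5435·0.05 = 0 + j271.7 Ω
Step 3 — Series combination: Z_total = R + L = 1380 + j271.7 Ω = 1407∠11.1° Ω.
Step 4 — Source phasor: V = 241∠-60.0° V = 120.5 - j208.7 V.
Step 5 — Ohm's law: I = V / Z_total = (120.5 - j208.7) / (1380 + j271.7) = 0.05539 - j0.1621 A.
Step 6 — Convert to polar: |I| = 0.1713 A, ∠I = -71.1°.

I = 0.1713∠-71.1° A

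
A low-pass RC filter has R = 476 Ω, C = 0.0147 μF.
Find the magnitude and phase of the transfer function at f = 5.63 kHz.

Step 1 — Angular frequency: ω = 2π·5630 = 3.537e+04 rad/s.
Step 2 — Transfer function: H(jω) = 1/(1 + jωRC).
Step 3 — Denominator: 1 + jωRC = 1 + j·3.537e+04·476·1.47e-08 = 1 + j0.2475.
Step 4 — H = 0.9423 - j0.2332.
Step 5 — Magnitude: |H| = 0.9707 (-0.3 dB); phase: φ = -13.9°.

|H| = 0.9707 (-0.3 dB), φ = -13.9°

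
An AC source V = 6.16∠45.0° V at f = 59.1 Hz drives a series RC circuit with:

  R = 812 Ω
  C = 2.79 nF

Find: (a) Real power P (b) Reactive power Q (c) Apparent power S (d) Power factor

Step 1 — Angular frequency: ω = 2π·f = 2π·59.1 = 371.3 rad/s.
Step 2 — Component impedances:
  R: Z = R = 812 Ω
  C: Z = 1/(jωC) = -j/(ω·C) = 0 - j9.652e+05 Ω
Step 3 — Series combination: Z_total = R + C = 812 - j9.652e+05 Ω = 9.652e+05∠-90.0° Ω.
Step 4 — Source phasor: V = 6.16∠45.0° V = 4.356 + j4.356 V.
Step 5 — Current: I = V / Z = -4.509e-06 + j4.517e-06 A = 6.382e-06∠135.0° A.
Step 6 — Complex power: S = V·I* = 3.307e-08 - j3.931e-05 VA.
Step 7 — Real power: P = Re(S) = 3.307e-08 W.
Step 8 — Reactive power: Q = Im(S) = -3.931e-05 VAR.
Step 9 — Apparent power: |S| = 3.931e-05 VA.
Step 10 — Power factor: PF = P/|S| = 0.0008413 (leading).

(a) P = 3.307e-08 W  (b) Q = -3.931e-05 VAR  (c) S = 3.931e-05 VA  (d) PF = 0.0008413 (leading)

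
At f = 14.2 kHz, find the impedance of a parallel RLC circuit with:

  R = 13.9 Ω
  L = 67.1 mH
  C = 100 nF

Step 1 — Angular frequency: ω = 2π·f = 2π·1.42e+04 = 8.922e+04 rad/s.
Step 2 — Component impedances:
  R: Z = R = 13.9 Ω
  L: Z = jωL = j·8.922e+04·0.0671 = 0 + j5987 Ω
  C: Z = 1/(jωC) = -j/(ω·C) = 0 - j112.1 Ω
Step 3 — Parallel combination: 1/Z_total = 1/R + 1/L + 1/C; Z_total = 13.7 - j1.667 Ω = 13.8∠-6.9° Ω.

Z = 13.7 - j1.667 Ω = 13.8∠-6.9° Ω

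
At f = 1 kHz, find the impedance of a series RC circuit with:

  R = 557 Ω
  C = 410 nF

Step 1 — Angular frequency: ω = 2π·f = 2π·1000 = 6283 rad/s.
Step 2 — Component impedances:
  R: Z = R = 557 Ω
  C: Z = 1/(jωC) = -j/(ω·C) = 0 - j388.2 Ω
Step 3 — Series combination: Z_total = R + C = 557 - j388.2 Ω = 678.9∠-34.9° Ω.

Z = 557 - j388.2 Ω = 678.9∠-34.9° Ω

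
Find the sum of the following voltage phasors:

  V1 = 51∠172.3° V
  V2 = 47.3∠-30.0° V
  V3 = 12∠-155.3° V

Step 1 — Convert each phasor to rectangular form:
  V1 = 51·(cos(172.3°) + j·sin(172.3°)) = -50.54 + j6.833 V
  V2 = 47.3·(cos(-30.0°) + j·sin(-30.0°)) = 40.96 - j23.65 V
  V3 = 12·(cos(-155.3°) + j·sin(-155.3°)) = -10.9 - j5.014 V
Step 2 — Sum components: V_total = -20.48 - j21.83 V.
Step 3 — Convert to polar: |V_total| = 29.93 V, ∠V_total = -133.2°.

V_total = 29.93∠-133.2° V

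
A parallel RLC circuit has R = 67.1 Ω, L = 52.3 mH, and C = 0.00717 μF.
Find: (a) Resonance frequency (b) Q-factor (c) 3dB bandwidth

Step 1 — Resonance: ω₀ = 1/√(LC) = 1/√(0.0523·7.17e-09) = 5.164e+04 rad/s.
Step 2 — f₀ = ω₀/(2π) = 8219 Hz.
Step 3 — Parallel Q: Q = R/(ω₀L) = 67.1/(5.164e+04·0.0523) = 0.02484.
Step 4 — Bandwidth: Δω = ω₀/Q = 2.079e+06 rad/s; BW = Δω/(2π) = 3.308e+05 Hz.

(a) f₀ = 8219 Hz  (b) Q = 0.02484  (c) BW = 3.308e+05 Hz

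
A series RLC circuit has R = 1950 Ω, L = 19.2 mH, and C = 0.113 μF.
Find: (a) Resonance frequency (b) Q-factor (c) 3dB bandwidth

Step 1 — Resonance condition Im(Z)=0 gives ω₀ = 1/√(LC).
Step 2 — ω₀ = 1/√(0.0192·1.13e-07) = 2.147e+04 rad/s.
Step 3 — f₀ = ω₀/(2π) = 3417 Hz.
Step 4 — Series Q: Q = ω₀L/R = 2.147e+04·0.0192/1950 = 0.2114.
Step 5 — 3dB bandwidth: Δω = ω₀/Q = 1.016e+05 rad/s; BW = Δω/(2π) = 1.616e+04 Hz.

(a) f₀ = 3417 Hz  (b) Q = 0.2114  (c) BW = 1.616e+04 Hz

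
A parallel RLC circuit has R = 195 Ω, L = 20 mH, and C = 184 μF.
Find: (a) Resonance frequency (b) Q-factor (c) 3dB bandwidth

Step 1 — Resonance: ω₀ = 1/√(LC) = 1/√(0.02·0.000184) = 521.3 rad/s.
Step 2 — f₀ = ω₀/(2π) = 82.97 Hz.
Step 3 — Parallel Q: Q = R/(ω₀L) = 195/(521.3·0.02) = 18.7.
Step 4 — Bandwidth: Δω = ω₀/Q = 27.87 rad/s; BW = Δω/(2π) = 4.436 Hz.

(a) f₀ = 82.97 Hz  (b) Q = 18.7  (c) BW = 4.436 Hz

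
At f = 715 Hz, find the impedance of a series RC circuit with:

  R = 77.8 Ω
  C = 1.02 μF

Step 1 — Angular frequency: ω = 2π·f = 2π·715 = 4492 rad/s.
Step 2 — Component impedances:
  R: Z = R = 77.8 Ω
  C: Z = 1/(jωC) = -j/(ω·C) = 0 - j218.2 Ω
Step 3 — Series combination: Z_total = R + C = 77.8 - j218.2 Ω = 231.7∠-70.4° Ω.

Z = 77.8 - j218.2 Ω = 231.7∠-70.4° Ω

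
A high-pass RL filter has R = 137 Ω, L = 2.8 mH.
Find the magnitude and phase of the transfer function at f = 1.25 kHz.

Step 1 — Angular frequency: ω = 2π·1250 = 7854 rad/s.
Step 2 — Transfer function: H(jω) = jωL/(R + jωL).
Step 3 — Numerator jωL = j·21.99; denominator R + jωL = 137 + j21.99.
Step 4 — H = 0.02512 + j0.1565.
Step 5 — Magnitude: |H| = 0.1585 (-16.0 dB); phase: φ = 80.9°.

|H| = 0.1585 (-16.0 dB), φ = 80.9°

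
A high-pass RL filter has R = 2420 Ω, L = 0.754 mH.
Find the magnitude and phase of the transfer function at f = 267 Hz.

Step 1 — Angular frequency: ω = 2π·267 = 1678 rad/s.
Step 2 — Transfer function: H(jω) = jωL/(R + jωL).
Step 3 — Numerator jωL = j·1.265; denominator R + jωL = 2420 + j1.265.
Step 4 — H = 2.732e-07 + j0.0005227.
Step 5 — Magnitude: |H| = 0.0005227 (-65.6 dB); phase: φ = 90.0°.

|H| = 0.0005227 (-65.6 dB), φ = 90.0°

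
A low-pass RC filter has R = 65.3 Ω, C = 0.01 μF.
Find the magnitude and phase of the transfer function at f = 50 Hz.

Step 1 — Angular frequency: ω = 2π·50 = 314.2 rad/s.
Step 2 — Transfer function: H(jω) = 1/(1 + jωRC).
Step 3 — Denominator: 1 + jωRC = 1 + j·314.2·65.3·1e-08 = 1 + j0.0002051.
Step 4 — H = 1 - j0.0002051.
Step 5 — Magnitude: |H| = 1 (-0.0 dB); phase: φ = -0.0°.

|H| = 1 (-0.0 dB), φ = -0.0°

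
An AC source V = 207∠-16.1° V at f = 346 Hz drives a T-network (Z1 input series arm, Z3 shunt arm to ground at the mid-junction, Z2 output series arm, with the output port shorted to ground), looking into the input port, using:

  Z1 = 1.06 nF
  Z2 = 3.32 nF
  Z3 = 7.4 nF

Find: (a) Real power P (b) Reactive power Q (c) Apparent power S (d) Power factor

Step 1 — Angular frequency: ω = 2π·f = 2π·346 = 2174 rad/s.
Step 2 — Component impedances:
  Z1: Z = 1/(jωC) = -j/(ω·C) = 0 - j4.339e+05 Ω
  Z2: Z = 1/(jωC) = -j/(ω·C) = 0 - j1.385e+05 Ω
  Z3: Z = 1/(jωC) = -j/(ω·C) = 0 - j6.216e+04 Ω
Step 3 — With the output port shorted to ground, the output series arm Z2 runs from the junction to ground; the shunt arm Z3 also runs from the junction to ground. They appear in parallel: Z3 || Z2 = 0 - j4.291e+04 Ω.
Step 4 — Series with input arm Z1: Z_in = Z1 + (Z3 || Z2) = 0 - j4.769e+05 Ω = 4.769e+05∠-90.0° Ω.
Step 5 — Source phasor: V = 207∠-16.1° V = 198.9 - j57.4 V.
Step 6 — Current: I = V / Z = 0.0001204 + j0.0004171 A = 0.0004341∠73.9° A.
Step 7 — Complex power: S = V·I* = 0 - j0.08986 VA.
Step 8 — Real power: P = Re(S) = 0 W.
Step 9 — Reactive power: Q = Im(S) = -0.08986 VAR.
Step 10 — Apparent power: |S| = 0.08986 VA.
Step 11 — Power factor: PF = P/|S| = 0 (leading).

(a) P = 0 W  (b) Q = -0.08986 VAR  (c) S = 0.08986 VA  (d) PF = 0 (leading)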